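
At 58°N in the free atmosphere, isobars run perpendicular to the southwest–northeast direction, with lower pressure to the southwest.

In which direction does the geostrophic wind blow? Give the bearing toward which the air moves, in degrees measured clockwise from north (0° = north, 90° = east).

The pressure-gradient force points toward the southwest (bearing 225°).
Geostrophic balance: in the Northern Hemisphere the Coriolis force deflects motion to the right, so the geostrophic wind blows 90° to the right of the pressure-gradient force (low pressure on the left).
Rotating 225° by 90° clockwise gives 315° — the wind blows toward the northwest.

315°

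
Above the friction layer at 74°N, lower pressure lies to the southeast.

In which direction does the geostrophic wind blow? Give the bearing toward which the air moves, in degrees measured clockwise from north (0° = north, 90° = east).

225°

The pressure-gradient force points toward the southeast (bearing 135°).
Geostrophic balance: in the Northern Hemisphere the Coriolis force deflects motion to the right, so the geostrophic wind blows 90° to the right of the pressure-gradient force (low pressure on the left).
Rotating 135° by 90° clockwise gives 225° — the wind blows toward the southwest.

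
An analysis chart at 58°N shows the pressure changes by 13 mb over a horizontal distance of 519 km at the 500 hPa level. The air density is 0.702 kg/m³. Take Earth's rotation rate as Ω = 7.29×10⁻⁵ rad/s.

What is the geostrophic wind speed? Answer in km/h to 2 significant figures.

100 km/h

Coriolis parameter at 58°N:
f = 2Ω sin φ = 2 × 7.29×10⁻⁵ × sin 58° = 1.24×10⁻⁴ s⁻¹
Pressure gradient: |∂P/∂n| = 1300 Pa / 519000 m = 2.50×10⁻³ Pa/m
Geostrophic balance (pressure-gradient force = Coriolis force):
V_g = (1/(fρ)) |∂P/∂n| = 2.50×10⁻³ / (1.24×10⁻⁴ × 0.702) = 28.9 m/s
Converting: 28.9 m/s × 3.6 = 100 km/h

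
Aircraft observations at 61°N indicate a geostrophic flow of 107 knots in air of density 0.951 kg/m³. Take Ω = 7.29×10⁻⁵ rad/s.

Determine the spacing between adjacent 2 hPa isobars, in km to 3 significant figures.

30.0 km

Coriolis parameter at 61°N:
f = 2Ω sin φ = 2 × 7.29×10⁻⁵ × sin 61° = 1.28×10⁻⁴ s⁻¹
Wind speed in SI: 107 knots = 55.0 m/s
Geostrophic balance rearranged: |∂P/∂n| = f ρ V_g
|∂P/∂n| = 1.28×10⁻⁴ × 0.951 × 55.0 = 6.68×10⁻³ Pa/m
Isobar spacing: Δn = ΔP/|∂P/∂n| = 200 Pa / 6.68×10⁻³ Pa/m = 29961 m ≈ 30.0 km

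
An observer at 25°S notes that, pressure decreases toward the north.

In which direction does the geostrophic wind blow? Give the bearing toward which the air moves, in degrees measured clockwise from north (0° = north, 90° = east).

270°

The pressure-gradient force points toward the north (bearing 000°).
Geostrophic balance: in the Southern Hemisphere the Coriolis force deflects motion to the left, so the geostrophic wind blows 90° to the left of the pressure-gradient force (low pressure on the right).
Rotating 000° by 90° counterclockwise gives 270° — the wind blows toward the west.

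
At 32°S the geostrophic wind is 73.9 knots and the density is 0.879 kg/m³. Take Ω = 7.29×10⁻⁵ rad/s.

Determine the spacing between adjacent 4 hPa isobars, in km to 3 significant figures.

Coriolis parameter at 32°S:
f = 2Ω sin φ = 2 × 7.29×10⁻⁵ × sin 32° = 7.73×10⁻⁵ s⁻¹
Wind speed in SI: 73.9 knots = 38.0 m/s
Geostrophic balance rearranged: |∂P/∂n| = f ρ V_g
|∂P/∂n| = 7.73×10⁻⁵ × 0.879 × 38.0 = 2.58×10⁻³ Pa/m
Isobar spacing: Δn = ΔP/|∂P/∂n| = 400 Pa / 2.58×10⁻³ Pa/m = 154925 m ≈ 155 km

155 km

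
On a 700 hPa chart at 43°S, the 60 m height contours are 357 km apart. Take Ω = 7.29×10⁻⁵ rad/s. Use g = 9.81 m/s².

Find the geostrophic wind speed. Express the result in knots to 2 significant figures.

Coriolis parameter at 43°S:
f = 2Ω sin φ = 2 × 7.29×10⁻⁵ × sin 43° = 9.94×10⁻⁵ s⁻¹
Height gradient: |∂Z/∂n| = 60 m / 357000 m = 1.68×10⁻⁴
On a pressure surface, geostrophic balance gives V_g = (g/f)|∂Z/∂n|:
V_g = 9.81 × 1.68×10⁻⁴ / 9.94×10⁻⁵ = 16.6 m/s
Converting: 16.6 m/s × 1.944 = 32 knots

32 knots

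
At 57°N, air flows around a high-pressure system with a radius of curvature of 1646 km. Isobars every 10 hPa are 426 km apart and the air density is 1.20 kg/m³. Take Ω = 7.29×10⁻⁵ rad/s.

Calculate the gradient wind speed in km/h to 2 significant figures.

Coriolis parameter at 57°N:
f = 2Ω sin φ = 2 × 7.29×10⁻⁵ × sin 57° = 1.22×10⁻⁴ s⁻¹
Pressure gradient: |∂P/∂n| = 1000 Pa / 426000 m = 2.35×10⁻³ Pa/m
Geostrophic speed: V_g = |∂P/∂n|/(fρ) = 2.35×10⁻³/(1.22×10⁻⁴ × 1.20) = 16.0 m/s
Around a high, pressure-gradient force acts outward with centrifugal, so Coriolis balances both:
fV = (1/ρ)|∂P/∂n| + V²/R  →  V² − fR·V + fR·V_g = 0
With fR = 1.22×10⁻⁴ × 1646×10³ m = 201 m/s:
V = [fR − √((fR)² − 4 fR V_g)]/2 = [201 − √(201² − 4×201×16)]/2 = 17.5 m/s
Supergeostrophic (V > V_g = 16 m/s), as expected around a high.
Converting: 17.5 m/s × 3.6 = 63 km/h

63 km/h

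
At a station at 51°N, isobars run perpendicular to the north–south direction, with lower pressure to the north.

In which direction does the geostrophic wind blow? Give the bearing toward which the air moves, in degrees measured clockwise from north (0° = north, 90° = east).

090°

The pressure-gradient force points toward the north (bearing 000°).
Geostrophic balance: in the Northern Hemisphere the Coriolis force deflects motion to the right, so the geostrophic wind blows 90° to the right of the pressure-gradient force (low pressure on the left).
Rotating 000° by 90° clockwise gives 090° — the wind blows toward the east.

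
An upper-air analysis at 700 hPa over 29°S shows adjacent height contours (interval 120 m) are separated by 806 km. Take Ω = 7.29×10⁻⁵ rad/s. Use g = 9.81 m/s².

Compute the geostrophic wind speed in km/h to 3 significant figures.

74.4 km/h

Coriolis parameter at 29°S:
f = 2Ω sin φ = 2 × 7.29×10⁻⁵ × sin 29° = 7.07×10⁻⁵ s⁻¹
Height gradient: |∂Z/∂n| = 120 m / 806000 m = 1.49×10⁻⁴
On a pressure surface, geostrophic balance gives V_g = (g/f)|∂Z/∂n|:
V_g = 9.81 × 1.49×10⁻⁴ / 7.07×10⁻⁵ = 20.7 m/s
Converting: 20.7 m/s × 3.6 = 74.4 km/h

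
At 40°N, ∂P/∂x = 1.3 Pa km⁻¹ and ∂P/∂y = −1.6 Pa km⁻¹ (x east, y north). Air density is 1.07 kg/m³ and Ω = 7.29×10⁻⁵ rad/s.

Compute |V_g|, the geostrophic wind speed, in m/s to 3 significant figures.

Coriolis parameter at 40°N:
f = 2Ω sin φ = 2 × 7.29×10⁻⁵ × sin 40° = 9.37×10⁻⁵ s⁻¹
Component geostrophic relations (x east, y north):
u_g = −(1/(fρ)) ∂P/∂y,  v_g = (1/(fρ)) ∂P/∂x
u_g = −(−1.6×10⁻³)/(9.37×10⁻⁵ × 1.07) = 16.0 m/s;  v_g = (1.3×10⁻³)/(9.37×10⁻⁵ × 1.07) = 13.0 m/s
|V_g| = √(u_g² + v_g²) = 20.6 m/s

20.6 m/s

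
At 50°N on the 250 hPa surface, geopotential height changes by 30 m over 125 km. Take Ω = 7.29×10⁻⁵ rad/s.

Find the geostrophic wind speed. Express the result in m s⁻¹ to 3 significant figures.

21.1 m s⁻¹

Coriolis parameter at 50°N:
f = 2Ω sin φ = 2 × 7.29×10⁻⁵ × sin 50° = 1.12×10⁻⁴ s⁻¹
Height gradient: |∂Z/∂n| = 30 m / 125000 m = 2.40×10⁻⁴
On a pressure surface, geostrophic balance gives V_g = (g/f)|∂Z/∂n|:
V_g = 9.81 × 2.40×10⁻⁴ / 1.12×10⁻⁴ = 21.1 m/s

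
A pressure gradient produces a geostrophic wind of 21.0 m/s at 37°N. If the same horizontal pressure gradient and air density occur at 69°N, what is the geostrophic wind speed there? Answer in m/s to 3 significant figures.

13.5 m/s

With the same pressure gradient and density, V_g ∝ 1/f ∝ 1/sin φ.
V₂ = V₁ · sin φ₁ / sin φ₂ = 21.0 × sin 37° / sin 69°
V₂ = 21.0 × 0.6018/0.9336 = 13.5 m/s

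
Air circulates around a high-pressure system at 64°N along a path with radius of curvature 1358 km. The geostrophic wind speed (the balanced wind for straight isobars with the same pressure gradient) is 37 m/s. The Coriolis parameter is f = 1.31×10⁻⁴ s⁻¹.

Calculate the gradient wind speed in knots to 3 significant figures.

102 knots

Around a high, pressure-gradient force acts outward with centrifugal, so Coriolis balances both:
fV = (1/ρ)|∂P/∂n| + V²/R  →  V² − fR·V + fR·V_g = 0
With fR = 1.31×10⁻⁴ × 1358×10³ m = 178 m/s:
V = [fR − √((fR)² − 4 fR V_g)]/2 = [178 − √(178² − 4×178×37)]/2 = 52.5 m/s
Supergeostrophic (V > V_g = 37 m/s), as expected around a high.
Converting: 52.5 m/s × 1.944 = 102 knots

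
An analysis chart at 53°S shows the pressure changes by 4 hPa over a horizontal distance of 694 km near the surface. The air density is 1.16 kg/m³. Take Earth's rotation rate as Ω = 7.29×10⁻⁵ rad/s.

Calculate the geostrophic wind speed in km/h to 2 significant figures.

Coriolis parameter at 53°S:
f = 2Ω sin φ = 2 × 7.29×10⁻⁵ × sin 53° = 1.16×10⁻⁴ s⁻¹
Pressure gradient: |∂P/∂n| = 400 Pa / 694000 m = 5.76×10⁻⁴ Pa/m
Geostrophic balance (pressure-gradient force = Coriolis force):
V_g = (1/(fρ)) |∂P/∂n| = 5.76×10⁻⁴ / (1.16×10⁻⁴ × 1.16) = 4.27 m/s
Converting: 4.27 m/s × 3.6 = 15 km/h

15 km/h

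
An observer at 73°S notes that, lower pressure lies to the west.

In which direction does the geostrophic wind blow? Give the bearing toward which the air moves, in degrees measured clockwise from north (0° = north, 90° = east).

The pressure-gradient force points toward the west (bearing 270°).
Geostrophic balance: in the Southern Hemisphere the Coriolis force deflects motion to the left, so the geostrophic wind blows 90° to the left of the pressure-gradient force (low pressure on the right).
Rotating 270° by 90° counterclockwise gives 180° — the wind blows toward the south.

180°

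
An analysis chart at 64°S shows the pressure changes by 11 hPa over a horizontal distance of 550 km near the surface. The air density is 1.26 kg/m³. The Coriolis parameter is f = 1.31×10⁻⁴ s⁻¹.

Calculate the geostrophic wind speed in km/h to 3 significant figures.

Pressure gradient: |∂P/∂n| = 1100 Pa / 550000 m = 2.00×10⁻³ Pa/m
Geostrophic balance (pressure-gradient force = Coriolis force):
V_g = (1/(fρ)) |∂P/∂n| = 2.00×10⁻³ / (1.31×10⁻⁴ × 1.26) = 12.1 m/s
Converting: 12.1 m/s × 3.6 = 43.6 km/h

43.6 km/h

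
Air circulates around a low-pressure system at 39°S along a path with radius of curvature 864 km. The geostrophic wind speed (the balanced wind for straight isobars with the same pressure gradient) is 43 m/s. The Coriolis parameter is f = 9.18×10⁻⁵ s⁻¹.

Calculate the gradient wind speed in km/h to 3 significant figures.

Around a low, centrifugal force acts outward with Coriolis, so pressure-gradient force balances both:
(1/ρ)|∂P/∂n| = fV + V²/R  →  V² + fR·V − fR·V_g = 0
With fR = 9.18×10⁻⁵ × 864×10³ m = 79.3 m/s:
V = [−fR + √((fR)² + 4 fR V_g)]/2 = [−79.3 + √(79.3² + 4×79.3×43)]/2 = 30.9 m/s
Subgeostrophic (V < V_g = 43 m/s), as expected around a low.
Converting: 30.9 m/s × 3.6 = 111 km/h

111 km/h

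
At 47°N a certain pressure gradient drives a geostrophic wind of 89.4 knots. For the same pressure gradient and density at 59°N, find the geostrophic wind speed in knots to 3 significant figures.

With the same pressure gradient and density, V_g ∝ 1/f ∝ 1/sin φ.
V₂ = V₁ · sin φ₁ / sin φ₂ = 89.4 × sin 47° / sin 59°
V₂ = 89.4 × 0.7314/0.8572 = 76.3 knots

76.3 knots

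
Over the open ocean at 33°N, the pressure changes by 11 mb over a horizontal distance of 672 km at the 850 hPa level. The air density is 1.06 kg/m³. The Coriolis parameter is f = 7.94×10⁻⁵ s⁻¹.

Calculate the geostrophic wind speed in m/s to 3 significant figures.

19.4 m/s

Pressure gradient: |∂P/∂n| = 1100 Pa / 672000 m = 1.64×10⁻³ Pa/m
Geostrophic balance (pressure-gradient force = Coriolis force):
V_g = (1/(fρ)) |∂P/∂n| = 1.64×10⁻³ / (7.94×10⁻⁵ × 1.06) = 19.4 m/s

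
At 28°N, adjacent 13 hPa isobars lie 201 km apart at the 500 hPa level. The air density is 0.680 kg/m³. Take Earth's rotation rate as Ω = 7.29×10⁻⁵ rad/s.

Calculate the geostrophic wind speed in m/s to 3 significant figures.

Coriolis parameter at 28°N:
f = 2Ω sin φ = 2 × 7.29×10⁻⁵ × sin 28° = 6.84×10⁻⁵ s⁻¹
Pressure gradient: |∂P/∂n| = 1300 Pa / 201000 m = 6.47×10⁻³ Pa/m
Geostrophic balance (pressure-gradient force = Coriolis force):
V_g = (1/(fρ)) |∂P/∂n| = 6.47×10⁻³ / (6.84×10⁻⁵ × 0.680) = 139 m/s

139 m/s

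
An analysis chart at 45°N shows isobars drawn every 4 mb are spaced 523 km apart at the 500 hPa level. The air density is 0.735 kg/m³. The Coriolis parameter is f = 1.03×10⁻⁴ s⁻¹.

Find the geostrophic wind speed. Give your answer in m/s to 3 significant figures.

Pressure gradient: |∂P/∂n| = 400 Pa / 523000 m = 7.65×10⁻⁴ Pa/m
Geostrophic balance (pressure-gradient force = Coriolis force):
V_g = (1/(fρ)) |∂P/∂n| = 7.65×10⁻⁴ / (1.03×10⁻⁴ × 0.735) = 10.1 m/s

10.1 m/s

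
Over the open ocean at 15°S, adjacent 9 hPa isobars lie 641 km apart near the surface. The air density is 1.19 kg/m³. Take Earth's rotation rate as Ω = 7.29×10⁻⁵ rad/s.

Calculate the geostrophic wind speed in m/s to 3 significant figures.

31.3 m/s

Coriolis parameter at 15°S:
f = 2Ω sin φ = 2 × 7.29×10⁻⁵ × sin 15° = 3.77×10⁻⁵ s⁻¹
Pressure gradient: |∂P/∂n| = 900 Pa / 641000 m = 1.40×10⁻³ Pa/m
Geostrophic balance (pressure-gradient force = Coriolis force):
V_g = (1/(fρ)) |∂P/∂n| = 1.40×10⁻³ / (3.77×10⁻⁵ × 1.19) = 31.3 m/s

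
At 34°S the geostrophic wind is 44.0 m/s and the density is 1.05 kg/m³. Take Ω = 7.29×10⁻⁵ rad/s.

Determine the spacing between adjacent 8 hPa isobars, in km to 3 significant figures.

Coriolis parameter at 34°S:
f = 2Ω sin φ = 2 × 7.29×10⁻⁵ × sin 34° = 8.15×10⁻⁵ s⁻¹
Geostrophic balance rearranged: |∂P/∂n| = f ρ V_g
|∂P/∂n| = 8.15×10⁻⁵ × 1.05 × 44.0 = 3.77×10⁻³ Pa/m
Isobar spacing: Δn = ΔP/|∂P/∂n| = 800 Pa / 3.77×10⁻³ Pa/m = 212387 m ≈ 212 km

212 km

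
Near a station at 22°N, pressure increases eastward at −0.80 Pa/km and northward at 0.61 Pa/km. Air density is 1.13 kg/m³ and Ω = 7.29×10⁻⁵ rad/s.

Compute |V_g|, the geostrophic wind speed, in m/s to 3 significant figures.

16.3 m/s

Coriolis parameter at 22°N:
f = 2Ω sin φ = 2 × 7.29×10⁻⁵ × sin 22° = 5.46×10⁻⁵ s⁻¹
Component geostrophic relations (x east, y north):
u_g = −(1/(fρ)) ∂P/∂y,  v_g = (1/(fρ)) ∂P/∂x
u_g = −(0.61×10⁻³)/(5.46×10⁻⁵ × 1.13) = −9.88 m/s;  v_g = (−0.80×10⁻³)/(5.46×10⁻⁵ × 1.13) = −13.0 m/s
|V_g| = √(u_g² + v_g²) = 16.3 m/s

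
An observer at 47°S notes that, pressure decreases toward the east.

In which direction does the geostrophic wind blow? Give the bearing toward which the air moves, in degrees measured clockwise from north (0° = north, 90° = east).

The pressure-gradient force points toward the east (bearing 090°).
Geostrophic balance: in the Southern Hemisphere the Coriolis force deflects motion to the left, so the geostrophic wind blows 90° to the left of the pressure-gradient force (low pressure on the right).
Rotating 090° by 90° counterclockwise gives 000° — the wind blows toward the north.

000°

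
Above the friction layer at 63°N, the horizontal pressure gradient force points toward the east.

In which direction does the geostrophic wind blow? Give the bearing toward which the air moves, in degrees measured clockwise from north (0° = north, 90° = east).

The pressure-gradient force points toward the east (bearing 090°).
Geostrophic balance: in the Northern Hemisphere the Coriolis force deflects motion to the right, so the geostrophic wind blows 90° to the right of the pressure-gradient force (low pressure on the left).
Rotating 090° by 90° clockwise gives 180° — the wind blows toward the south.

180°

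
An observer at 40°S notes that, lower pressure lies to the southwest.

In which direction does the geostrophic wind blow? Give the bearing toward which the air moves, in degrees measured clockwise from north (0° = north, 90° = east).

The pressure-gradient force points toward the southwest (bearing 225°).
Geostrophic balance: in the Southern Hemisphere the Coriolis force deflects motion to the left, so the geostrophic wind blows 90° to the left of the pressure-gradient force (low pressure on the right).
Rotating 225° by 90° counterclockwise gives 135° — the wind blows toward the southeast.

135°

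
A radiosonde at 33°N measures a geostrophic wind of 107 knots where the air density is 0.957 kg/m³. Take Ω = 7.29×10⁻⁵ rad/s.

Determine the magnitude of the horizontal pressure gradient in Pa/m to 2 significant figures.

Coriolis parameter at 33°N:
f = 2Ω sin φ = 2 × 7.29×10⁻⁵ × sin 33° = 7.94×10⁻⁵ s⁻¹
Wind speed in SI: 107 knots = 55.0 m/s
Geostrophic balance rearranged: |∂P/∂n| = f ρ V_g
|∂P/∂n| = 7.94×10⁻⁵ × 0.957 × 55.0 = 4.18×10⁻³ Pa/m

4.2×10⁻³ Pa/m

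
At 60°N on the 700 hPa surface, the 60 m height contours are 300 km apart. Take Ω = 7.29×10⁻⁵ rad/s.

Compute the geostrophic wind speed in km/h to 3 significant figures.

Coriolis parameter at 60°N:
f = 2Ω sin φ = 2 × 7.29×10⁻⁵ × sin 60° = 1.26×10⁻⁴ s⁻¹
Height gradient: |∂Z/∂n| = 60 m / 300000 m = 2.00×10⁻⁴
On a pressure surface, geostrophic balance gives V_g = (g/f)|∂Z/∂n|:
V_g = 9.81 × 2.00×10⁻⁴ / 1.26×10⁻⁴ = 15.5 m/s
Converting: 15.5 m/s × 3.6 = 55.9 km/h

55.9 km/h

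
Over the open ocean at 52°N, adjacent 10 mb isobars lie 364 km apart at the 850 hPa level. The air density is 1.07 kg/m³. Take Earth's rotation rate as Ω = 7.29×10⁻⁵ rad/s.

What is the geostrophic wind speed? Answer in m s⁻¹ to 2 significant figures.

22 m s⁻¹

Coriolis parameter at 52°N:
f = 2Ω sin φ = 2 × 7.29×10⁻⁵ × sin 52° = 1.15×10⁻⁴ s⁻¹
Pressure gradient: |∂P/∂n| = 1000 Pa / 364000 m = 2.75×10⁻³ Pa/m
Geostrophic balance (pressure-gradient force = Coriolis force):
V_g = (1/(fρ)) |∂P/∂n| = 2.75×10⁻³ / (1.15×10⁻⁴ × 1.07) = 22.3 m/s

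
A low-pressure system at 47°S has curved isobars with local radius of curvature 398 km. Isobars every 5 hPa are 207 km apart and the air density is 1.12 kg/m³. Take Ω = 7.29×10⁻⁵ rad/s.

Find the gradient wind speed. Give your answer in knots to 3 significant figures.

29.1 knots

Coriolis parameter at 47°S:
f = 2Ω sin φ = 2 × 7.29×10⁻⁵ × sin 47° = 1.07×10⁻⁴ s⁻¹
Pressure gradient: |∂P/∂n| = 500 Pa / 207000 m = 2.42×10⁻³ Pa/m
Geostrophic speed: V_g = |∂P/∂n|/(fρ) = 2.42×10⁻³/(1.07×10⁻⁴ × 1.12) = 20.2 m/s
Around a low, centrifugal force acts outward with Coriolis, so pressure-gradient force balances both:
(1/ρ)|∂P/∂n| = fV + V²/R  →  V² + fR·V − fR·V_g = 0
With fR = 1.07×10⁻⁴ × 398×10³ m = 42.4 m/s:
V = [−fR + √((fR)² + 4 fR V_g)]/2 = [−42.4 + √(42.4² + 4×42.4×20.2)]/2 = 15 m/s
Subgeostrophic (V < V_g = 20.2 m/s), as expected around a low.
Converting: 15 m/s × 1.944 = 29.1 knots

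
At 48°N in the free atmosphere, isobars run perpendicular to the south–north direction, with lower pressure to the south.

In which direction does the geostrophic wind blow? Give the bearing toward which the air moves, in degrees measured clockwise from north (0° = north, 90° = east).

270°

The pressure-gradient force points toward the south (bearing 180°).
Geostrophic balance: in the Northern Hemisphere the Coriolis force deflects motion to the right, so the geostrophic wind blows 90° to the right of the pressure-gradient force (low pressure on the left).
Rotating 180° by 90° clockwise gives 270° — the wind blows toward the west.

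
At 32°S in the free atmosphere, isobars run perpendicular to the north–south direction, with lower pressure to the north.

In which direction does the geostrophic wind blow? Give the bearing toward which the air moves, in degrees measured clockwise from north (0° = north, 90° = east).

270°

The pressure-gradient force points toward the north (bearing 000°).
Geostrophic balance: in the Southern Hemisphere the Coriolis force deflects motion to the left, so the geostrophic wind blows 90° to the left of the pressure-gradient force (low pressure on the right).
Rotating 000° by 90° counterclockwise gives 270° — the wind blows toward the west.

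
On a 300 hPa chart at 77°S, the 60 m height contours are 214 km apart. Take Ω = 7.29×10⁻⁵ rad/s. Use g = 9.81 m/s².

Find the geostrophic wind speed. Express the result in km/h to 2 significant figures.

Coriolis parameter at 77°S:
f = 2Ω sin φ = 2 × 7.29×10⁻⁵ × sin 77° = 1.42×10⁻⁴ s⁻¹
Height gradient: |∂Z/∂n| = 60 m / 214000 m = 2.80×10⁻⁴
On a pressure surface, geostrophic balance gives V_g = (g/f)|∂Z/∂n|:
V_g = 9.81 × 2.80×10⁻⁴ / 1.42×10⁻⁴ = 19.4 m/s
Converting: 19.4 m/s × 3.6 = 70 km/h

70 km/h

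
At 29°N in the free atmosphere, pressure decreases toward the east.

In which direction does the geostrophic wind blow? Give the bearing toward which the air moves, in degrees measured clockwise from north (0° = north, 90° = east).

The pressure-gradient force points toward the east (bearing 090°).
Geostrophic balance: in the Northern Hemisphere the Coriolis force deflects motion to the right, so the geostrophic wind blows 90° to the right of the pressure-gradient force (low pressure on the left).
Rotating 090° by 90° clockwise gives 180° — the wind blows toward the south.

180°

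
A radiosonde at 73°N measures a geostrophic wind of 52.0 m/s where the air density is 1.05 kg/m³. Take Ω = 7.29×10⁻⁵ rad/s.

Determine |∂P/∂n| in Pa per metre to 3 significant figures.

Coriolis parameter at 73°N:
f = 2Ω sin φ = 2 × 7.29×10⁻⁵ × sin 73° = 1.39×10⁻⁴ s⁻¹
Geostrophic balance rearranged: |∂P/∂n| = f ρ V_g
|∂P/∂n| = 1.39×10⁻⁴ × 1.05 × 52.0 = 7.61×10⁻³ Pa/m

7.61×10⁻³ Pa/m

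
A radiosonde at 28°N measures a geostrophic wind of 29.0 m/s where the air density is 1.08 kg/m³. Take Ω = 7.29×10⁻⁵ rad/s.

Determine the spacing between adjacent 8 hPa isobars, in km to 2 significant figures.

370 km

Coriolis parameter at 28°N:
f = 2Ω sin φ = 2 × 7.29×10⁻⁵ × sin 28° = 6.84×10⁻⁵ s⁻¹
Geostrophic balance rearranged: |∂P/∂n| = f ρ V_g
|∂P/∂n| = 6.84×10⁻⁵ × 1.08 × 29.0 = 2.14×10⁻³ Pa/m
Isobar spacing: Δn = ΔP/|∂P/∂n| = 800 Pa / 2.14×10⁻³ Pa/m = 373165 m ≈ 370 km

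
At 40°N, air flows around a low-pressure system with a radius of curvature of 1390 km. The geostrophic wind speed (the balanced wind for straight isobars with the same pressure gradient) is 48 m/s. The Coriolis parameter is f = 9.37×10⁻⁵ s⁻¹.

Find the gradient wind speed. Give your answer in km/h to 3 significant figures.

134 km/h

Around a low, centrifugal force acts outward with Coriolis, so pressure-gradient force balances both:
(1/ρ)|∂P/∂n| = fV + V²/R  →  V² + fR·V − fR·V_g = 0
With fR = 9.37×10⁻⁵ × 1390×10³ m = 130 m/s:
V = [−fR + √((fR)² + 4 fR V_g)]/2 = [−130 + √(130² + 4×130×48)]/2 = 37.3 m/s
Subgeostrophic (V < V_g = 48 m/s), as expected around a low.
Converting: 37.3 m/s × 3.6 = 134 km/h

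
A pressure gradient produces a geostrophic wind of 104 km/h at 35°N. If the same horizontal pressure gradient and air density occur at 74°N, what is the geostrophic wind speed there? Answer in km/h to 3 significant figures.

With the same pressure gradient and density, V_g ∝ 1/f ∝ 1/sin φ.
V₂ = V₁ · sin φ₁ / sin φ₂ = 104 × sin 35° / sin 74°
V₂ = 104 × 0.5736/0.9613 = 62.1 km/h

62.1 km/h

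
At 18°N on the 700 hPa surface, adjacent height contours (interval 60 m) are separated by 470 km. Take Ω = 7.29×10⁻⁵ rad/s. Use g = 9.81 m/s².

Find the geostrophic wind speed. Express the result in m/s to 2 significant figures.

28 m/s

Coriolis parameter at 18°N:
f = 2Ω sin φ = 2 × 7.29×10⁻⁵ × sin 18° = 4.51×10⁻⁵ s⁻¹
Height gradient: |∂Z/∂n| = 60 m / 470000 m = 1.28×10⁻⁴
On a pressure surface, geostrophic balance gives V_g = (g/f)|∂Z/∂n|:
V_g = 9.81 × 1.28×10⁻⁴ / 4.51×10⁻⁵ = 27.8 m/s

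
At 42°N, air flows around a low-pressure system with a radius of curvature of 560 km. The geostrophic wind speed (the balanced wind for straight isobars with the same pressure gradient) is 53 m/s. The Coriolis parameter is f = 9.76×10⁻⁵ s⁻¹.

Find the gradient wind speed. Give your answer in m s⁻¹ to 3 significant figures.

33.0 m s⁻¹

Around a low, centrifugal force acts outward with Coriolis, so pressure-gradient force balances both:
(1/ρ)|∂P/∂n| = fV + V²/R  →  V² + fR·V − fR·V_g = 0
With fR = 9.76×10⁻⁵ × 560×10³ m = 54.7 m/s:
V = [−fR + √((fR)² + 4 fR V_g)]/2 = [−54.7 + √(54.7² + 4×54.7×53)]/2 = 33 m/s
Subgeostrophic (V < V_g = 53 m/s), as expected around a low.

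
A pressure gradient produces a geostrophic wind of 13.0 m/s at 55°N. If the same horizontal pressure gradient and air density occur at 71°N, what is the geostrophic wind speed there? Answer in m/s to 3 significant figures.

With the same pressure gradient and density, V_g ∝ 1/f ∝ 1/sin φ.
V₂ = V₁ · sin φ₁ / sin φ₂ = 13.0 × sin 55° / sin 71°
V₂ = 13.0 × 0.8192/0.9455 = 11.3 m/s

11.3 m/s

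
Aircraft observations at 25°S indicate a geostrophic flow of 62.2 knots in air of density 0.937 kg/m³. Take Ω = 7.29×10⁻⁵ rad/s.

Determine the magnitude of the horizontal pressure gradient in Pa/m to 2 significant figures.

1.8×10⁻³ Pa/m

Coriolis parameter at 25°S:
f = 2Ω sin φ = 2 × 7.29×10⁻⁵ × sin 25° = 6.16×10⁻⁵ s⁻¹
Wind speed in SI: 62.2 knots = 32.0 m/s
Geostrophic balance rearranged: |∂P/∂n| = f ρ V_g
|∂P/∂n| = 6.16×10⁻⁵ × 0.937 × 32.0 = 1.85×10⁻³ Pa/m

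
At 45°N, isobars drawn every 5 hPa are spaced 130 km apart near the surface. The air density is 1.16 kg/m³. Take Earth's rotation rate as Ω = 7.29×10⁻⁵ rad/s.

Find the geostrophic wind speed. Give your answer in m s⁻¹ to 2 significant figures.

32 m s⁻¹

Coriolis parameter at 45°N:
f = 2Ω sin φ = 2 × 7.29×10⁻⁵ × sin 45° = 1.03×10⁻⁴ s⁻¹
Pressure gradient: |∂P/∂n| = 500 Pa / 130000 m = 3.85×10⁻³ Pa/m
Geostrophic balance (pressure-gradient force = Coriolis force):
V_g = (1/(fρ)) |∂P/∂n| = 3.85×10⁻³ / (1.03×10⁻⁴ × 1.16) = 32.2 m/s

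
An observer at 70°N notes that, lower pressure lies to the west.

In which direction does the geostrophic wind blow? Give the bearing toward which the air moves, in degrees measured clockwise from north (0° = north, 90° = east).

000°

The pressure-gradient force points toward the west (bearing 270°).
Geostrophic balance: in the Northern Hemisphere the Coriolis force deflects motion to the right, so the geostrophic wind blows 90° to the right of the pressure-gradient force (low pressure on the left).
Rotating 270° by 90° clockwise gives 000° — the wind blows toward the north.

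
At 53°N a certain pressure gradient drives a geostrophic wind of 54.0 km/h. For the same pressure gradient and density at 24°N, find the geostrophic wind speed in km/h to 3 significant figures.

With the same pressure gradient and density, V_g ∝ 1/f ∝ 1/sin φ.
V₂ = V₁ · sin φ₁ / sin φ₂ = 54.0 × sin 53° / sin 24°
V₂ = 54.0 × 0.7986/0.4067 = 106 km/h

106 km/h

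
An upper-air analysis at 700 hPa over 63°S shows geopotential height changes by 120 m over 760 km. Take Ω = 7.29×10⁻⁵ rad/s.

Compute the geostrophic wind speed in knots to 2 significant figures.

23 knots

Coriolis parameter at 63°S:
f = 2Ω sin φ = 2 × 7.29×10⁻⁵ × sin 63° = 1.30×10⁻⁴ s⁻¹
Height gradient: |∂Z/∂n| = 120 m / 760000 m = 1.58×10⁻⁴
On a pressure surface, geostrophic balance gives V_g = (g/f)|∂Z/∂n|:
V_g = 9.81 × 1.58×10⁻⁴ / 1.30×10⁻⁴ = 11.9 m/s
Converting: 11.9 m/s × 1.944 = 23 knots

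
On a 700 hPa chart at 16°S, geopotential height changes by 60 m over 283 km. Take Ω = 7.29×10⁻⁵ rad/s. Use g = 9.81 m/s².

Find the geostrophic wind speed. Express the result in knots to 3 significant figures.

101 knots

Coriolis parameter at 16°S:
f = 2Ω sin φ = 2 × 7.29×10⁻⁵ × sin 16° = 4.02×10⁻⁵ s⁻¹
Height gradient: |∂Z/∂n| = 60 m / 283000 m = 2.12×10⁻⁴
On a pressure surface, geostrophic balance gives V_g = (g/f)|∂Z/∂n|:
V_g = 9.81 × 2.12×10⁻⁴ / 4.02×10⁻⁵ = 51.8 m/s
Converting: 51.8 m/s × 1.944 = 101 knots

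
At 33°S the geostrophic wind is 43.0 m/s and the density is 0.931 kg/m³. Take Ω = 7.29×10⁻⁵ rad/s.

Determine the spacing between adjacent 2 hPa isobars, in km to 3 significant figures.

Coriolis parameter at 33°S:
f = 2Ω sin φ = 2 × 7.29×10⁻⁵ × sin 33° = 7.94×10⁻⁵ s⁻¹
Geostrophic balance rearranged: |∂P/∂n| = f ρ V_g
|∂P/∂n| = 7.94×10⁻⁵ × 0.931 × 43.0 = 3.18×10⁻³ Pa/m
Isobar spacing: Δn = ΔP/|∂P/∂n| = 200 Pa / 3.18×10⁻³ Pa/m = 62914 m ≈ 62.9 km

62.9 km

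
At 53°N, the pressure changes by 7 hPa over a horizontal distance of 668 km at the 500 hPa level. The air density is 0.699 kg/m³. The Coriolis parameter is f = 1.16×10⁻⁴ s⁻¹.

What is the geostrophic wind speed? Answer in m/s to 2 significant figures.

13 m/s

Pressure gradient: |∂P/∂n| = 700 Pa / 668000 m = 1.05×10⁻³ Pa/m
Geostrophic balance (pressure-gradient force = Coriolis force):
V_g = (1/(fρ)) |∂P/∂n| = 1.05×10⁻³ / (1.16×10⁻⁴ × 0.699) = 12.9 m/s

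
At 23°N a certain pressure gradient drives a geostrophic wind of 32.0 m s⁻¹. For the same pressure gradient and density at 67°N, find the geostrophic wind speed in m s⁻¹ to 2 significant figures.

14 m s⁻¹

With the same pressure gradient and density, V_g ∝ 1/f ∝ 1/sin φ.
V₂ = V₁ · sin φ₁ / sin φ₂ = 32.0 × sin 23° / sin 67°
V₂ = 32.0 × 0.3907/0.9205 = 14 m s⁻¹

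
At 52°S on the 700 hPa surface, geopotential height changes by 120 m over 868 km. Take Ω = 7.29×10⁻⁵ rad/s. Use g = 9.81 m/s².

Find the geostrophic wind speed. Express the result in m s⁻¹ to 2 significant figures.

Coriolis parameter at 52°S:
f = 2Ω sin φ = 2 × 7.29×10⁻⁵ × sin 52° = 1.15×10⁻⁴ s⁻¹
Height gradient: |∂Z/∂n| = 120 m / 868000 m = 1.38×10⁻⁴
On a pressure surface, geostrophic balance gives V_g = (g/f)|∂Z/∂n|:
V_g = 9.81 × 1.38×10⁻⁴ / 1.15×10⁻⁴ = 11.8 m/s

12 m s⁻¹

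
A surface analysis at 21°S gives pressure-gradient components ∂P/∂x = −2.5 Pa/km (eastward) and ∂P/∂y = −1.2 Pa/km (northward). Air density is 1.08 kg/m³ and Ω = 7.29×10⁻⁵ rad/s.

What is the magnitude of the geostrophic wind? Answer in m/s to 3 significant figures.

49.1 m/s

Coriolis parameter at 21°S:
f = 2Ω sin φ = 2 × 7.29×10⁻⁵ × sin 21° = 5.23×10⁻⁵ s⁻¹
In the Southern Hemisphere f is negative: f = −5.23×10⁻⁵ s⁻¹.
Component geostrophic relations (x east, y north):
u_g = −(1/(fρ)) ∂P/∂y,  v_g = (1/(fρ)) ∂P/∂x
u_g = −(−1.2×10⁻³)/(−5.23×10⁻⁵ × 1.08) = −21.3 m/s;  v_g = (−2.5×10⁻³)/(−5.23×10⁻⁵ × 1.08) = 44.3 m/s
|V_g| = √(u_g² + v_g²) = 49.1 m/s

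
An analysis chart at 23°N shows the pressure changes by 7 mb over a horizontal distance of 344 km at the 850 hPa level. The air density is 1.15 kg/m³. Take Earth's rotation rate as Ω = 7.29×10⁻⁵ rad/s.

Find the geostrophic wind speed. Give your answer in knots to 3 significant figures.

60.4 knots

Coriolis parameter at 23°N:
f = 2Ω sin φ = 2 × 7.29×10⁻⁵ × sin 23° = 5.70×10⁻⁵ s⁻¹
Pressure gradient: |∂P/∂n| = 700 Pa / 344000 m = 2.03×10⁻³ Pa/m
Geostrophic balance (pressure-gradient force = Coriolis force):
V_g = (1/(fρ)) |∂P/∂n| = 2.03×10⁻³ / (5.70×10⁻⁵ × 1.15) = 31.1 m/s
Converting: 31.1 m/s × 1.944 = 60.4 knots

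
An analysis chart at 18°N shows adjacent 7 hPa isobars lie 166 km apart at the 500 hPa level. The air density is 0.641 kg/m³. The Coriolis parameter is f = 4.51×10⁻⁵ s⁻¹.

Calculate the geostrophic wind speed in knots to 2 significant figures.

280 knots

Pressure gradient: |∂P/∂n| = 700 Pa / 166000 m = 4.22×10⁻³ Pa/m
Geostrophic balance (pressure-gradient force = Coriolis force):
V_g = (1/(fρ)) |∂P/∂n| = 4.22×10⁻³ / (4.51×10⁻⁵ × 0.641) = 146 m/s
Converting: 146 m/s × 1.944 = 280 knots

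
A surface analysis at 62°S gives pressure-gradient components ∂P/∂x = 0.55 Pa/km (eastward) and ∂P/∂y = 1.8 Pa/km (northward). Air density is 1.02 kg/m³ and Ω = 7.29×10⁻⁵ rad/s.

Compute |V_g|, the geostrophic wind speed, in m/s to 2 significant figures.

14 m/s

Coriolis parameter at 62°S:
f = 2Ω sin φ = 2 × 7.29×10⁻⁵ × sin 62° = 1.29×10⁻⁴ s⁻¹
In the Southern Hemisphere f is negative: f = −1.29×10⁻⁴ s⁻¹.
Component geostrophic relations (x east, y north):
u_g = −(1/(fρ)) ∂P/∂y,  v_g = (1/(fρ)) ∂P/∂x
u_g = −(1.8×10⁻³)/(−1.29×10⁻⁴ × 1.02) = 13.7 m/s;  v_g = (0.55×10⁻³)/(−1.29×10⁻⁴ × 1.02) = −4.19 m/s
|V_g| = √(u_g² + v_g²) = 14.3 m/s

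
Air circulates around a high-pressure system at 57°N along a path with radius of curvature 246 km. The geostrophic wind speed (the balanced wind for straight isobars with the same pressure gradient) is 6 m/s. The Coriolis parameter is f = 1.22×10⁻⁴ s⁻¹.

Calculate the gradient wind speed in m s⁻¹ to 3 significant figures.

Around a high, pressure-gradient force acts outward with centrifugal, so Coriolis balances both:
fV = (1/ρ)|∂P/∂n| + V²/R  →  V² − fR·V + fR·V_g = 0
With fR = 1.22×10⁻⁴ × 246×10³ m = 30.0 m/s:
V = [fR − √((fR)² − 4 fR V_g)]/2 = [30.0 − √(30.0² − 4×30.0×6)]/2 = 8.29 m/s
Supergeostrophic (V > V_g = 6 m/s), as expected around a high.

8.29 m s⁻¹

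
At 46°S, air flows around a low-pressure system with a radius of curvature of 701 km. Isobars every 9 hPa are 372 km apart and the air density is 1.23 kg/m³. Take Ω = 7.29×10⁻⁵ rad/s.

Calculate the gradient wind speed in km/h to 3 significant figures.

55.8 km/h

Coriolis parameter at 46°S:
f = 2Ω sin φ = 2 × 7.29×10⁻⁵ × sin 46° = 1.05×10⁻⁴ s⁻¹
Pressure gradient: |∂P/∂n| = 900 Pa / 372000 m = 2.42×10⁻³ Pa/m
Geostrophic speed: V_g = |∂P/∂n|/(fρ) = 2.42×10⁻³/(1.05×10⁻⁴ × 1.23) = 18.8 m/s
Around a low, centrifugal force acts outward with Coriolis, so pressure-gradient force balances both:
(1/ρ)|∂P/∂n| = fV + V²/R  →  V² + fR·V − fR·V_g = 0
With fR = 1.05×10⁻⁴ × 701×10³ m = 73.5 m/s:
V = [−fR + √((fR)² + 4 fR V_g)]/2 = [−73.5 + √(73.5² + 4×73.5×18.8)]/2 = 15.5 m/s
Subgeostrophic (V < V_g = 18.8 m/s), as expected around a low.
Converting: 15.5 m/s × 3.6 = 55.8 km/h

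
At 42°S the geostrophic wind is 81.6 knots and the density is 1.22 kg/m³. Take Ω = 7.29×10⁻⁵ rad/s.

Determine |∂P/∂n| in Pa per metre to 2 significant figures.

Coriolis parameter at 42°S:
f = 2Ω sin φ = 2 × 7.29×10⁻⁵ × sin 42° = 9.76×10⁻⁵ s⁻¹
Wind speed in SI: 81.6 knots = 42.0 m/s
Geostrophic balance rearranged: |∂P/∂n| = f ρ V_g
|∂P/∂n| = 9.76×10⁻⁵ × 1.22 × 42.0 = 5.00×10⁻³ Pa/m

5.0×10⁻³ Pa/m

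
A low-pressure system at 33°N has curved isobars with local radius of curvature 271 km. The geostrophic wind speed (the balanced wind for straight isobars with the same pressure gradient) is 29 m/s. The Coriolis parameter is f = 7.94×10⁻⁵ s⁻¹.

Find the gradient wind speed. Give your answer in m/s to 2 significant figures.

16 m/s

Around a low, centrifugal force acts outward with Coriolis, so pressure-gradient force balances both:
(1/ρ)|∂P/∂n| = fV + V²/R  →  V² + fR·V − fR·V_g = 0
With fR = 7.94×10⁻⁵ × 271×10³ m = 21.5 m/s:
V = [−fR + √((fR)² + 4 fR V_g)]/2 = [−21.5 + √(21.5² + 4×21.5×29)]/2 = 16.4 m/s
Subgeostrophic (V < V_g = 29 m/s), as expected around a low.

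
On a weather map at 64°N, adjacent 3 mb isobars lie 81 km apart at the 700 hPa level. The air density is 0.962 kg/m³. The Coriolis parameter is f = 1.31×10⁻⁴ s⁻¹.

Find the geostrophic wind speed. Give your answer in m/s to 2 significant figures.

Pressure gradient: |∂P/∂n| = 300 Pa / 81000 m = 3.70×10⁻³ Pa/m
Geostrophic balance (pressure-gradient force = Coriolis force):
V_g = (1/(fρ)) |∂P/∂n| = 3.70×10⁻³ / (1.31×10⁻⁴ × 0.962) = 29.4 m/s

29 m/s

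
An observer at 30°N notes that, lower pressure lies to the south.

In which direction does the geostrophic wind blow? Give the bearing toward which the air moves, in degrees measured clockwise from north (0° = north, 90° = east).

The pressure-gradient force points toward the south (bearing 180°).
Geostrophic balance: in the Northern Hemisphere the Coriolis force deflects motion to the right, so the geostrophic wind blows 90° to the right of the pressure-gradient force (low pressure on the left).
Rotating 180° by 90° clockwise gives 270° — the wind blows toward the west.

270°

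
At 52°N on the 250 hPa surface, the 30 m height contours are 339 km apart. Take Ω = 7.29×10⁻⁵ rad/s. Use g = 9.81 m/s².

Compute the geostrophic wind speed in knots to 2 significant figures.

15 knots

Coriolis parameter at 52°N:
f = 2Ω sin φ = 2 × 7.29×10⁻⁵ × sin 52° = 1.15×10⁻⁴ s⁻¹
Height gradient: |∂Z/∂n| = 30 m / 339000 m = 8.85×10⁻⁵
On a pressure surface, geostrophic balance gives V_g = (g/f)|∂Z/∂n|:
V_g = 9.81 × 8.85×10⁻⁵ / 1.15×10⁻⁴ = 7.56 m/s
Converting: 7.56 m/s × 1.944 = 15 knots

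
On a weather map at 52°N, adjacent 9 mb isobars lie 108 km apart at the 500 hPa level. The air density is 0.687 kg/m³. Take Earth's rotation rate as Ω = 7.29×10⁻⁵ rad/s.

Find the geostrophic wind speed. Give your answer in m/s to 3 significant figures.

Coriolis parameter at 52°N:
f = 2Ω sin φ = 2 × 7.29×10⁻⁵ × sin 52° = 1.15×10⁻⁴ s⁻¹
Pressure gradient: |∂P/∂n| = 900 Pa / 108000 m = 8.33×10⁻³ Pa/m
Geostrophic balance (pressure-gradient force = Coriolis force):
V_g = (1/(fρ)) |∂P/∂n| = 8.33×10⁻³ / (1.15×10⁻⁴ × 0.687) = 106 m/s

106 m/s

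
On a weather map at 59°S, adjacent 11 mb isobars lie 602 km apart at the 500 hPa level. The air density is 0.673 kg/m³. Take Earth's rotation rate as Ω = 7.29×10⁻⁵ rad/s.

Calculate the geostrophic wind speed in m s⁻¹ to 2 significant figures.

Coriolis parameter at 59°S:
f = 2Ω sin φ = 2 × 7.29×10⁻⁵ × sin 59° = 1.25×10⁻⁴ s⁻¹
Pressure gradient: |∂P/∂n| = 1100 Pa / 602000 m = 1.83×10⁻³ Pa/m
Geostrophic balance (pressure-gradient force = Coriolis force):
V_g = (1/(fρ)) |∂P/∂n| = 1.83×10⁻³ / (1.25×10⁻⁴ × 0.673) = 21.7 m/s

22 m s⁻¹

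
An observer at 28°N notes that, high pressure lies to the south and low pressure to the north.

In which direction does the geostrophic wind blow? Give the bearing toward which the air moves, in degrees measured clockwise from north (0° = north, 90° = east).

090°

The pressure-gradient force points toward the north (bearing 000°).
Geostrophic balance: in the Northern Hemisphere the Coriolis force deflects motion to the right, so the geostrophic wind blows 90° to the right of the pressure-gradient force (low pressure on the left).
Rotating 000° by 90° clockwise gives 090° — the wind blows toward the east.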